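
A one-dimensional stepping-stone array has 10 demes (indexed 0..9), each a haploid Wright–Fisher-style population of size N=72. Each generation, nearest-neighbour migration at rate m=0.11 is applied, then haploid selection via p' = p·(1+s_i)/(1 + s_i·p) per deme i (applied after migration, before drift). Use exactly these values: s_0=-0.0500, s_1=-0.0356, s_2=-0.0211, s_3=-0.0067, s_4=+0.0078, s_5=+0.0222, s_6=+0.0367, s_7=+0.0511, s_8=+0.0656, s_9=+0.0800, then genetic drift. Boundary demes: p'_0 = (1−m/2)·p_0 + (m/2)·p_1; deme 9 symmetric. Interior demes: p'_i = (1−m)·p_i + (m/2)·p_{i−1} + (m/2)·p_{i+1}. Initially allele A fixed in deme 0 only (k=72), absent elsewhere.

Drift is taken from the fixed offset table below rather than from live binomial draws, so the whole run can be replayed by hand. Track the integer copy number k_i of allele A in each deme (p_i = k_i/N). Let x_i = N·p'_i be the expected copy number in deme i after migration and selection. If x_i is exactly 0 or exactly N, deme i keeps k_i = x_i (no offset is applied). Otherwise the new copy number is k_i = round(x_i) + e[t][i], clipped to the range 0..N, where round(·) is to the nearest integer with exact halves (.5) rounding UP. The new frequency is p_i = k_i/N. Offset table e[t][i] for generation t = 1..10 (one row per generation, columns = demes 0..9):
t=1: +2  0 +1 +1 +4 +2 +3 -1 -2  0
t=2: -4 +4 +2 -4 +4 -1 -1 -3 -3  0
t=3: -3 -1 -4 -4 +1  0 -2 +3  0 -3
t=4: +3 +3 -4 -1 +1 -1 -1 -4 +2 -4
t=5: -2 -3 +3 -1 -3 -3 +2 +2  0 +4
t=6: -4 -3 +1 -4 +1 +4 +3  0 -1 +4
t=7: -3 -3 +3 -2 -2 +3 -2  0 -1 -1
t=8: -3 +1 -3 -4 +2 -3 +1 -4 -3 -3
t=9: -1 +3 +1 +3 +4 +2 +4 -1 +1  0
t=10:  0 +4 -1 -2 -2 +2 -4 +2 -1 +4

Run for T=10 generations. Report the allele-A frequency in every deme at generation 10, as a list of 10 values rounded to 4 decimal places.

[0.3889, 0.2639, 0.0694, 0.0139, 0.0000, 0.0000, 0.0000, 0.0000, 0.0000, 0.0000]

t=0: k=[72 0 0 0 0 0 0 0 0 0]
t=1: x=[67.8436 3.8265 0.0000 0.0000 0.0000 0.0000 0.0000 0.0000 0.0000 0.0000] k=[70 4 0 0 0 0 0 0 0 0]
t=2: x=[66.0980 7.1725 0.2154 0.0000 0.0000 0.0000 0.0000 0.0000 0.0000 0.0000] k=[62 11 2 0 0 0 0 0 0 0]
t=3: x=[58.6461 12.9212 2.3363 0.1093 0.0000 0.0000 0.0000 0.0000 0.0000 0.0000] k=[56 12 0 0 0 0 0 0 0 0]
t=4: x=[52.8681 13.3610 0.6462 0.0000 0.0000 0.0000 0.0000 0.0000 0.0000 0.0000] k=[56 16 0 0 0 0 0 0 0 0]
t=5: x=[53.0936 16.8477 0.8617 0.0000 0.0000 0.0000 0.0000 0.0000 0.0000 0.0000] k=[51 14 4 0 0 0 0 0 0 0]
t=6: x=[48.1542 15.0490 4.2440 0.2185 0.0000 0.0000 0.0000 0.0000 0.0000 0.0000] k=[44 12 5 0 0 0 0 0 0 0]
t=7: x=[41.3407 12.9847 5.0097 0.2732 0.0000 0.0000 0.0000 0.0000 0.0000 0.0000] k=[38 10 8 0 0 0 0 0 0 0]
t=8: x=[35.5368 11.0857 7.5251 0.4371 0.0000 0.0000 0.0000 0.0000 0.0000 0.0000] k=[33 12 5 0 0 0 0 0 0 0]
t=9: x=[30.9369 12.3936 5.0097 0.2732 0.0000 0.0000 0.0000 0.0000 0.0000 0.0000] k=[30 15 6 3 0 0 0 0 0 0]
t=10: x=[28.2894 14.8972 6.2080 2.9807 0.1663 0.0000 0.0000 0.0000 0.0000 0.0000] k=[28 19 5 1 0 0 0 0 0 0]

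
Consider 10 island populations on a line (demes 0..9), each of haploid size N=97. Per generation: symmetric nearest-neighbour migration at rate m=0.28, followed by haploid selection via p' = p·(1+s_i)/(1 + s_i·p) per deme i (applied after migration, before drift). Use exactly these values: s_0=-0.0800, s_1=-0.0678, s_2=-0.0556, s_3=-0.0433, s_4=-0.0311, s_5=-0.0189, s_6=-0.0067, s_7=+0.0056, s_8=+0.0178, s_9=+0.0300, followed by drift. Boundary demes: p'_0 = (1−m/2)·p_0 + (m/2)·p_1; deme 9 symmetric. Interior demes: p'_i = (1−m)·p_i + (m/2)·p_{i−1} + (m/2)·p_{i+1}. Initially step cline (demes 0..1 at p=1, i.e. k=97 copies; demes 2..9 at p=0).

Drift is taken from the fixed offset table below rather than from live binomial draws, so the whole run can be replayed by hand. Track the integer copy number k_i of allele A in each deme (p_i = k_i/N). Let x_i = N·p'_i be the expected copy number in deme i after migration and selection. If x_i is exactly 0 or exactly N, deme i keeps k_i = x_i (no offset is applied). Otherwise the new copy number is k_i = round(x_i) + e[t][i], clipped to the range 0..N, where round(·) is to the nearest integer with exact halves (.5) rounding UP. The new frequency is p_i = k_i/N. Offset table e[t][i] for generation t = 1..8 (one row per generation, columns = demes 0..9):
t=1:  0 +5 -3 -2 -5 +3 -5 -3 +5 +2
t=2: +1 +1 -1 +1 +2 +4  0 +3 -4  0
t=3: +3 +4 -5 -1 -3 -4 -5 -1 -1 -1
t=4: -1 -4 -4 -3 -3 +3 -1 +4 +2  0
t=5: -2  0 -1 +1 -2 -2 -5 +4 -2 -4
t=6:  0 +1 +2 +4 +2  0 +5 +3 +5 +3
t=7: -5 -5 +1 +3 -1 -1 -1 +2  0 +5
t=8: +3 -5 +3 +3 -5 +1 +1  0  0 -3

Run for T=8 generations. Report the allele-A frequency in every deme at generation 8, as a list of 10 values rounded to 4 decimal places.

t=0: k=[97 97 0 0 0 0 0 0 0 0]
t=1: x=[97.0000 82.5791 12.9256 0.0000 0.0000 0.0000 0.0000 0.0000 0.0000 0.0000] k=[97 88 10 0 0 0 0 0 0 0]
t=2: x=[95.6320 77.2590 18.6433 1.3402 0.0000 0.0000 0.0000 0.0000 0.0000 0.0000] k=[97 78 18 2 0 0 0 0 0 0]
t=3: x=[94.1156 70.9440 23.1371 3.7952 0.2713 0.0000 0.0000 0.0000 0.0000 0.0000] k=[97 75 18 3 0 0 0 0 0 0]
t=4: x=[93.6614 68.7141 22.8652 4.4867 0.4070 0.0000 0.0000 0.0000 0.0000 0.0000] k=[93 65 19 1 0 0 0 0 0 0]
t=5: x=[88.4520 60.9036 21.9338 3.2385 0.1357 0.0000 0.0000 0.0000 0.0000 0.0000] k=[86 61 21 4 0 0 0 0 0 0]
t=6: x=[81.4414 57.2641 23.1954 5.5825 0.5427 0.0000 0.0000 0.0000 0.0000 0.0000] k=[81 58 25 10 3 0 0 0 0 0]
t=7: x=[76.4626 54.9359 26.4064 10.6916 3.4532 0.4121 0.0000 0.0000 0.0000 0.0000] k=[71 50 27 14 2 0 0 0 0 0]
t=8: x=[66.3389 48.0177 27.2648 13.6137 3.2979 0.2747 0.0000 0.0000 0.0000 0.0000] k=[69 43 30 17 0 1 0 0 0 0]

[0.7113, 0.4433, 0.3093, 0.1753, 0.0000, 0.0103, 0.0000, 0.0000, 0.0000, 0.0000]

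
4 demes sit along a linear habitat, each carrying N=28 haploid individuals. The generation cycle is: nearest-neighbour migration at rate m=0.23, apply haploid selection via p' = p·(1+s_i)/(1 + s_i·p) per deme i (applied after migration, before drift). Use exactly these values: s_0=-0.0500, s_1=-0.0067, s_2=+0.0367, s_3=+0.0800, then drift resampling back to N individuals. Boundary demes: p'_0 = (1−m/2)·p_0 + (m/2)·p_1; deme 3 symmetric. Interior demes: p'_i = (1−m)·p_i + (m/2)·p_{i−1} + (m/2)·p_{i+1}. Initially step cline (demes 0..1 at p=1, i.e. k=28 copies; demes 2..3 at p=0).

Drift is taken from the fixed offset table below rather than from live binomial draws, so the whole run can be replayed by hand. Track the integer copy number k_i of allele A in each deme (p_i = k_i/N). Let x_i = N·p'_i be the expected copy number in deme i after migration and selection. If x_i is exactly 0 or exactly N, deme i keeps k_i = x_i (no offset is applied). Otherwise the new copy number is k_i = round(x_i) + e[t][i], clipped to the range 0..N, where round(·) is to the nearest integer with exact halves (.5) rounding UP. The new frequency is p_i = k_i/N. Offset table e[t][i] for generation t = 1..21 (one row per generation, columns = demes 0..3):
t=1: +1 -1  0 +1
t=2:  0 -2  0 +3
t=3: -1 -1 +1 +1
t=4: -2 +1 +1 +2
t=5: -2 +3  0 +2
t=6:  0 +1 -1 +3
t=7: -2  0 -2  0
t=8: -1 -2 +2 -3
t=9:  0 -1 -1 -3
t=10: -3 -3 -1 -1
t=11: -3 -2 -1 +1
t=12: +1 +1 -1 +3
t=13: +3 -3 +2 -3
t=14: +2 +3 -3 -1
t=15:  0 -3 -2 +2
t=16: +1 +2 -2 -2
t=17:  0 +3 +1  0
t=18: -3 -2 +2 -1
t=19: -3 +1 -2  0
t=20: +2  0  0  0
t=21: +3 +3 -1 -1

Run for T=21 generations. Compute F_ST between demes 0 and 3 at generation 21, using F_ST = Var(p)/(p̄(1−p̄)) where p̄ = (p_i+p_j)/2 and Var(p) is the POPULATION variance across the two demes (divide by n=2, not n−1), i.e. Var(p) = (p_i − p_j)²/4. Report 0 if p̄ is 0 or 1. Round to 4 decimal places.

t=0: k=[28 28 0 0]
t=1: x=[28.0000 24.7608 3.3241 0.0000] k=[28 24 3 0]
t=2: x=[27.5162 22.0134 5.2214 0.3722] k=[28 20 5 3]
t=3: x=[27.0333 19.1544 6.6765 3.4565] k=[26 18 8 4]
t=4: x=[24.9431 17.7263 8.9075 4.7562] k=[23 19 10 7]
t=5: x=[22.3110 18.3826 10.9292 7.7696] k=[20 21 11 10]
t=6: x=[19.8212 19.6958 12.2829 10.6174] k=[20 21 11 14]
t=7: x=[19.8212 19.6958 12.7448 14.1936] k=[18 20 11 14]
t=8: x=[17.9012 18.6933 12.6294 14.1936] k=[17 17 15 11]
t=9: x=[16.6556 16.7248 15.0213 11.9844] k=[17 16 14 9]
t=10: x=[16.5394 15.8388 13.9072 10.0656] k=[14 13 13 9]
t=11: x=[13.5261 13.0681 12.7900 9.9479] k=[11 11 12 11]
t=12: x=[10.6594 11.0700 12.0166 11.6347] k=[12 12 11 15]
t=13: x=[11.6496 11.8390 11.8205 15.0769] k=[15 9 14 12]
t=14: x=[13.9510 10.2213 13.4467 12.7624] k=[16 13 10 12]
t=15: x=[15.3000 12.9532 10.8132 12.2980] k=[15 10 9 14]
t=16: x=[14.0661 10.4160 9.9196 13.9634] k=[15 12 8 12]
t=17: x=[14.2964 11.8390 9.1405 12.0654] k=[14 15 10 12]
t=18: x=[13.7560 14.2630 11.0451 12.2980] k=[11 12 13 11]
t=19: x=[10.7731 11.9539 12.9054 11.7513] k=[8 13 11 12]
t=20: x=[8.2729 12.1487 11.5890 12.4142] k=[10 12 12 12]
t=21: x=[9.8993 11.7242 12.2478 12.5304] k=[13 15 11 12]

0.0013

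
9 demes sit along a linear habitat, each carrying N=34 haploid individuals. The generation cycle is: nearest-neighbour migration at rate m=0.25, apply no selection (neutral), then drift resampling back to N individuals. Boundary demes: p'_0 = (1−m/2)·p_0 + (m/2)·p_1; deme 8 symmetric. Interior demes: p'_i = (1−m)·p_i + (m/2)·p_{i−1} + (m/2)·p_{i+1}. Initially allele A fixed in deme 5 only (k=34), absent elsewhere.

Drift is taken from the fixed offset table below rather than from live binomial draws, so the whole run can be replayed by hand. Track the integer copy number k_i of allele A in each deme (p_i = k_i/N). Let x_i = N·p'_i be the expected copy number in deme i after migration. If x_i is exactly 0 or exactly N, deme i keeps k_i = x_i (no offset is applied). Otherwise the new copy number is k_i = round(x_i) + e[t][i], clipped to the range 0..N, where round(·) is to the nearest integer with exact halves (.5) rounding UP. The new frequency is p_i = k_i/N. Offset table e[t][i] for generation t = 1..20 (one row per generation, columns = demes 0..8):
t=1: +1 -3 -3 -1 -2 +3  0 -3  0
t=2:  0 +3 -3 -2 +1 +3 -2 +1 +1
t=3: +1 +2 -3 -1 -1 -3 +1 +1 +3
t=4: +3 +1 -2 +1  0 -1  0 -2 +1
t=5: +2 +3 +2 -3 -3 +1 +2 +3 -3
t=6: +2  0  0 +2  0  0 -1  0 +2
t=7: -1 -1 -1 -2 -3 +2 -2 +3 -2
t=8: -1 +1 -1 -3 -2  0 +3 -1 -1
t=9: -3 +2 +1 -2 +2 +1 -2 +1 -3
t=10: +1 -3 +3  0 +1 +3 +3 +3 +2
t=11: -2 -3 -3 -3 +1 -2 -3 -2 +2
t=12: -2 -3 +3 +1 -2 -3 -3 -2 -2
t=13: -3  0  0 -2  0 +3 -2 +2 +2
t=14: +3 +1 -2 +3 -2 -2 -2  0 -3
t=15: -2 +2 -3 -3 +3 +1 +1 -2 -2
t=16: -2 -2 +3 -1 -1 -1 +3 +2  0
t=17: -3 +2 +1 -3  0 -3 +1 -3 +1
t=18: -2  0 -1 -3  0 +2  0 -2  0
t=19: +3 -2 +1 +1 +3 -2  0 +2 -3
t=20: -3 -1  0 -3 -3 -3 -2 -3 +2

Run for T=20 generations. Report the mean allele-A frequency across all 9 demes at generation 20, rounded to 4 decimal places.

t=0: k=[0 0 0 0 0 34 0 0 0]
t=1: x=[0.0000 0.0000 0.0000 0.0000 4.2500 25.5000 4.2500 0.0000 0.0000] k=[0 0 0 0 2 29 4 0 0]
t=2: x=[0.0000 0.0000 0.0000 0.2500 5.1250 22.5000 6.6250 0.5000 0.0000] k=[0 0 0 0 6 26 5 2 0]
t=3: x=[0.0000 0.0000 0.0000 0.7500 7.7500 20.8750 7.2500 2.1250 0.2500] k=[0 0 0 0 7 18 8 3 3]
t=4: x=[0.0000 0.0000 0.0000 0.8750 7.5000 15.3750 8.6250 3.6250 3.0000] k=[0 0 0 2 8 14 9 2 4]
t=5: x=[0.0000 0.0000 0.2500 2.5000 8.0000 12.6250 8.7500 3.1250 3.7500] k=[0 0 2 0 5 14 11 6 1]
t=6: x=[0.0000 0.2500 1.5000 0.8750 5.5000 12.5000 10.7500 6.0000 1.6250] k=[0 0 2 3 6 13 10 6 4]
t=7: x=[0.0000 0.2500 1.8750 3.2500 6.5000 11.7500 9.8750 6.2500 4.2500] k=[0 0 1 1 4 14 8 9 2]
t=8: x=[0.0000 0.1250 0.8750 1.3750 4.8750 12.0000 8.8750 8.0000 2.8750] k=[0 1 0 0 3 12 12 7 2]
t=9: x=[0.1250 0.7500 0.1250 0.3750 3.7500 10.8750 11.3750 7.0000 2.6250] k=[0 3 1 0 6 12 9 8 0]
t=10: x=[0.3750 2.3750 1.1250 0.8750 6.0000 10.8750 9.2500 7.1250 1.0000] k=[1 0 4 1 7 14 12 10 3]
t=11: x=[0.8750 0.6250 3.1250 2.1250 7.1250 12.8750 12.0000 9.3750 3.8750] k=[0 0 0 0 8 11 9 7 6]
t=12: x=[0.0000 0.0000 0.0000 1.0000 7.3750 10.3750 9.0000 7.1250 6.1250] k=[0 0 0 2 5 7 6 5 4]
t=13: x=[0.0000 0.0000 0.2500 2.1250 4.8750 6.6250 6.0000 5.0000 4.1250] k=[0 0 0 0 5 10 4 7 6]
t=14: x=[0.0000 0.0000 0.0000 0.6250 5.0000 8.6250 5.1250 6.5000 6.1250] k=[0 0 0 4 3 7 3 7 3]
t=15: x=[0.0000 0.0000 0.5000 3.3750 3.6250 6.0000 4.0000 6.0000 3.5000] k=[0 0 0 0 7 7 5 4 2]
t=16: x=[0.0000 0.0000 0.0000 0.8750 6.1250 6.7500 5.1250 3.8750 2.2500] k=[0 0 0 0 5 6 8 6 2]
t=17: x=[0.0000 0.0000 0.0000 0.6250 4.5000 6.1250 7.5000 5.7500 2.5000] k=[0 0 0 0 5 3 9 3 4]
t=18: x=[0.0000 0.0000 0.0000 0.6250 4.1250 4.0000 7.5000 3.8750 3.8750] k=[0 0 0 0 4 6 8 2 4]
t=19: x=[0.0000 0.0000 0.0000 0.5000 3.7500 6.0000 7.0000 3.0000 3.7500] k=[0 0 0 2 7 4 7 5 1]
t=20: x=[0.0000 0.0000 0.2500 2.3750 6.0000 4.7500 6.3750 4.7500 1.5000] k=[0 0 0 0 3 2 4 2 4]

0.0490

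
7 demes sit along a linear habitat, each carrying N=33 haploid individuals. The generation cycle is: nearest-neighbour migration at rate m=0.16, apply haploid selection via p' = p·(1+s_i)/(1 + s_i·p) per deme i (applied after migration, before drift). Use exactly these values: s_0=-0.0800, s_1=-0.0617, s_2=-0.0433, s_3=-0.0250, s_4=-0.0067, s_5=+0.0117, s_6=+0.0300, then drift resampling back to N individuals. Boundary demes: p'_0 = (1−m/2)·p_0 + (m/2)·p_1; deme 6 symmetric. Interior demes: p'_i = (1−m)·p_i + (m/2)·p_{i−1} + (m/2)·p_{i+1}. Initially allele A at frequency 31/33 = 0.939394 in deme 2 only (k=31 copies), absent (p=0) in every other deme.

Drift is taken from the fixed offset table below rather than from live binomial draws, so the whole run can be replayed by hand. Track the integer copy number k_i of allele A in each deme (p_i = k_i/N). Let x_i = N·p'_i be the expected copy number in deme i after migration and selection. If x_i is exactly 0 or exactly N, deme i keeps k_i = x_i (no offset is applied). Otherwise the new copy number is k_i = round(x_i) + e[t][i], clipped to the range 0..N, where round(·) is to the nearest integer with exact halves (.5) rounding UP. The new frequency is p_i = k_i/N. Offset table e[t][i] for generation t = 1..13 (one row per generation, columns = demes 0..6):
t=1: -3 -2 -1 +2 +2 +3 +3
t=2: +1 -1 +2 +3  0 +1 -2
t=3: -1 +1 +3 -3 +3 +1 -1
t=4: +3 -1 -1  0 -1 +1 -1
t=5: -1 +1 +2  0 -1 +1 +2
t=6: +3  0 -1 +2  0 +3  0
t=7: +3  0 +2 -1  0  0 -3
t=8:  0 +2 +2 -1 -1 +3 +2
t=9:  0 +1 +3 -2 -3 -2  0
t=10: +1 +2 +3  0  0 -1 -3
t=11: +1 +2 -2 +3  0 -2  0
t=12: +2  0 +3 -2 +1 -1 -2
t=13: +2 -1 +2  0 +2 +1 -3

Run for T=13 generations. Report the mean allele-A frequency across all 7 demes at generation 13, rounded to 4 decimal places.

t=0: k=[0 0 31 0 0 0 0]
t=1: x=[0.0000 2.3378 25.7938 2.4226 0.0000 0.0000 0.0000] k=[0 0 25 4 0 0 0]
t=2: x=[0.0000 1.8836 20.9839 5.2473 0.3179 0.0000 0.0000] k=[0 1 23 8 0 0 0]
t=3: x=[0.0736 2.5273 19.6900 8.4005 0.6358 0.0000 0.0000] k=[0 4 23 5 4 0 0]
t=4: x=[0.2946 4.9271 19.6900 6.2310 3.7377 0.3237 0.0000] k=[3 4 19 6 3 1 0]
t=5: x=[2.8549 4.8505 16.3948 6.6643 3.0613 1.0922 0.0824] k=[2 6 18 7 2 2 2]
t=6: x=[2.1465 6.3086 15.7952 7.3346 2.3851 2.0220 2.0563] k=[5 6 15 9 2 5 2]
t=7: x=[4.7319 6.3086 13.4459 8.7562 2.7828 4.5656 2.3025] k=[8 6 15 8 3 5 0]
t=8: x=[7.3525 6.5396 13.3666 8.0055 3.5387 4.4849 0.4119] k=[7 9 15 7 3 7 2]
t=9: x=[6.7036 8.9000 13.5253 7.1768 3.6183 6.3394 2.4666] k=[7 10 17 5 1 4 2]
t=10: x=[6.7798 9.8738 15.1168 5.5226 1.5500 3.6375 2.2204] k=[8 12 18 6 2 3 0]
t=11: x=[7.8120 11.6752 16.1948 6.5067 2.3851 2.7088 0.2471] k=[9 14 14 10 2 1 0]
t=12: x=[8.8497 13.0938 13.3269 9.5077 2.5442 1.0113 0.0824] k=[11 13 16 8 4 0 0]
t=13: x=[10.5527 12.5806 14.7581 8.1635 3.9764 0.3237 0.0000] k=[13 12 17 8 6 1 0]

0.2468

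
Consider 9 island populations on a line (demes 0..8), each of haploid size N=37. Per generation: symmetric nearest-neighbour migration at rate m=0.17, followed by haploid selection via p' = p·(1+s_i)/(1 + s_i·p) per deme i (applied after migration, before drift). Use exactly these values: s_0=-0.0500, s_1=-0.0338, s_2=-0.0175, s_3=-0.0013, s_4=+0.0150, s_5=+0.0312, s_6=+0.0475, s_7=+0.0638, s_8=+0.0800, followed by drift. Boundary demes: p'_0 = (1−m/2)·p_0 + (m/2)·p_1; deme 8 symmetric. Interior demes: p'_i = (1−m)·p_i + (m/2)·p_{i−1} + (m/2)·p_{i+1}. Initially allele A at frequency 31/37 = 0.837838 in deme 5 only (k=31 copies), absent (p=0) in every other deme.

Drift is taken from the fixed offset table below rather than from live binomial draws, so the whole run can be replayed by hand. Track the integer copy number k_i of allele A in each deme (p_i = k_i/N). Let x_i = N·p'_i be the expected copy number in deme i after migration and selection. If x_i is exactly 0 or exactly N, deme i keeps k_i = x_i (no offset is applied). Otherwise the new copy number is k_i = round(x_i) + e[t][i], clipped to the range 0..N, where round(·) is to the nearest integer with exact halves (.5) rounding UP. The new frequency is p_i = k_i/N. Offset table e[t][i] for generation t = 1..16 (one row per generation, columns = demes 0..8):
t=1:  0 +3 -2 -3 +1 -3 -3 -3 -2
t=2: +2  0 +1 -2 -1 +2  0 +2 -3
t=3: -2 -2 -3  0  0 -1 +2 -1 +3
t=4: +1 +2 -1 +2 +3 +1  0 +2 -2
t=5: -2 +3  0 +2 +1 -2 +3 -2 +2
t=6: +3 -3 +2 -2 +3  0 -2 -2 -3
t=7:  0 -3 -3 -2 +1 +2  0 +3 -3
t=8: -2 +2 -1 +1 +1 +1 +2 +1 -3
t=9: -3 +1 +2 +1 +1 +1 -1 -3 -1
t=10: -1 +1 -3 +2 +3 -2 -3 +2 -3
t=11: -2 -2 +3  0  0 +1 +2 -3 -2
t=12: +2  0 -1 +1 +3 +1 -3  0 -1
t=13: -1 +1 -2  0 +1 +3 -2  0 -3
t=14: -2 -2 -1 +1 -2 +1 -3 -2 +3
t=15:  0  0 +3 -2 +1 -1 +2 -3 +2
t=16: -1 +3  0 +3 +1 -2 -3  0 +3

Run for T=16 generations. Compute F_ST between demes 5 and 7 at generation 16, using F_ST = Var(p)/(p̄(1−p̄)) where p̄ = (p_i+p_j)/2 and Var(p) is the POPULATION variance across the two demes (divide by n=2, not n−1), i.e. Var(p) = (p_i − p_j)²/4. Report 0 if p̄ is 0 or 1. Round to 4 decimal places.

0.1910

t=0: k=[0 0 0 0 0 31 0 0 0]
t=1: x=[0.0000 0.0000 0.0000 0.0000 2.6717 25.9693 2.7509 0.0000 0.0000] k=[0 0 0 0 4 23 0 0 0]
t=2: x=[0.0000 0.0000 0.0000 0.3396 5.3427 19.7132 2.0427 0.0000 0.0000] k=[0 0 0 0 4 22 2 0 0]
t=3: x=[0.0000 0.0000 0.0000 0.3396 5.2568 19.0540 3.6810 0.1808 0.0000] k=[0 0 0 0 5 18 6 0 0]
t=4: x=[0.0000 0.0000 0.0000 0.4245 5.7520 16.1541 6.7627 0.5421 0.0000] k=[0 0 0 2 9 17 7 3 0]
t=5: x=[0.0000 0.0000 0.1670 2.4221 9.1874 15.7472 7.7916 3.2645 0.2752] k=[0 0 0 4 10 14 11 1 2]
t=6: x=[0.0000 0.0000 0.3341 4.1652 9.9378 13.6687 10.7556 2.0516 2.0597] k=[0 0 2 2 13 14 9 0 0]
t=7: x=[0.0000 0.1643 1.7995 2.9315 12.2718 13.7544 8.9716 0.8127 0.0000] k=[0 0 0 1 13 16 9 4 0]
t=8: x=[0.0000 0.0000 0.0835 1.9326 12.3572 15.4256 9.4938 4.3152 0.3669] k=[0 0 0 3 13 16 11 5 0]
t=9: x=[0.0000 0.0000 0.2506 3.5908 12.5281 15.5965 11.2755 5.3624 0.4586] k=[0 0 2 5 14 17 10 2 0]
t=10: x=[0.0000 0.1643 2.0505 5.5039 13.6179 16.4301 10.2554 2.6586 0.1835] k=[0 1 0 8 17 14 7 5 0]
t=11: x=[0.0808 0.8026 0.7519 8.0768 16.1153 13.9258 7.7042 5.0068 0.4586] k=[0 0 4 8 16 15 10 2 0]
t=12: x=[0.0000 0.3286 3.9374 8.3316 15.3686 14.9328 10.0818 2.6586 0.1835] k=[0 0 3 9 18 16 7 3 0]
t=13: x=[0.0000 0.2464 3.2030 9.2460 17.2020 15.6819 7.7042 3.2645 0.2752] k=[0 1 1 9 18 19 6 3 0]
t=14: x=[0.0808 0.8848 1.6519 9.0761 17.4572 18.0939 7.1128 3.1750 0.2752] k=[0 0 1 10 15 19 4 1 3]
t=15: x=[0.0000 0.0821 1.6519 9.6507 15.0477 17.6684 5.2248 1.5122 3.0378] k=[0 0 5 8 16 17 7 0 5]
t=16: x=[0.0000 0.4108 4.7563 8.4165 15.5390 16.3448 7.5295 1.0832 4.8926] k=[0 3 5 11 17 14 5 1 8]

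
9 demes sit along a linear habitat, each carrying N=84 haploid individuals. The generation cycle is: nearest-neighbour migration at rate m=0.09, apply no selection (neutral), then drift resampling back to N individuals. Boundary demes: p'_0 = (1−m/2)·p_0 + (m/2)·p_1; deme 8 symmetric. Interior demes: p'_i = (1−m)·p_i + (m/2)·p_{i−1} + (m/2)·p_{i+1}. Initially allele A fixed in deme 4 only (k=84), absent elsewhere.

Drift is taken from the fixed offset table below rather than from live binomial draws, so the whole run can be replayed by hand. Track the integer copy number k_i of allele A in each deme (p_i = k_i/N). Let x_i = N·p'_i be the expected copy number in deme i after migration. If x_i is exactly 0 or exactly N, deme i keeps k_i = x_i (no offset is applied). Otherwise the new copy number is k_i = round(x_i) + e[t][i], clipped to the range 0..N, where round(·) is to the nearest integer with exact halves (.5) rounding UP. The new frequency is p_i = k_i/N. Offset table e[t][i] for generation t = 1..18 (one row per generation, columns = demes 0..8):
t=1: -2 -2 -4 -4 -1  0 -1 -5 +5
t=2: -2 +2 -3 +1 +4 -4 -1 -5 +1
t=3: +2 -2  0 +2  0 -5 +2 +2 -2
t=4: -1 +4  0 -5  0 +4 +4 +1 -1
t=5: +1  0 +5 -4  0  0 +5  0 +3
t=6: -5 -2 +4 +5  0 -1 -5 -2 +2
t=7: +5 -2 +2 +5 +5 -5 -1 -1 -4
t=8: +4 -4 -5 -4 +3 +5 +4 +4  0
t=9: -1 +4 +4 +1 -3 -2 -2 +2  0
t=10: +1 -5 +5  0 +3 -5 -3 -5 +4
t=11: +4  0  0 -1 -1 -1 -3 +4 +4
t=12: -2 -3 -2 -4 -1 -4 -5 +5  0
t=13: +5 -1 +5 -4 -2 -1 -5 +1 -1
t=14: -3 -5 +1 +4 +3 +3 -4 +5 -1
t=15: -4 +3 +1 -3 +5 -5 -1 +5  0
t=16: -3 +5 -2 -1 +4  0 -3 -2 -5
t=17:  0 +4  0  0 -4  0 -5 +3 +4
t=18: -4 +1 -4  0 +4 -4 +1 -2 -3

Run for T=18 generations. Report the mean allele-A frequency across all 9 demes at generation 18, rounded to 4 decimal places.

0.1362

t=0: k=[0 0 0 0 84 0 0 0 0]
t=1: x=[0.0000 0.0000 0.0000 3.7800 76.4400 3.7800 0.0000 0.0000 0.0000] k=[0 0 0 0 75 4 0 0 0]
t=2: x=[0.0000 0.0000 0.0000 3.3750 68.4300 7.0150 0.1800 0.0000 0.0000] k=[0 0 0 4 72 3 0 0 0]
t=3: x=[0.0000 0.0000 0.1800 6.8800 65.8350 5.9700 0.1350 0.0000 0.0000] k=[0 0 0 9 66 1 2 0 0]
t=4: x=[0.0000 0.0000 0.4050 11.1600 60.5100 3.9700 1.8650 0.0900 0.0000] k=[0 0 0 6 61 8 6 1 0]
t=5: x=[0.0000 0.0000 0.2700 8.2050 56.1400 10.2950 5.8650 1.1800 0.0450] k=[0 0 5 4 56 10 11 1 3]
t=6: x=[0.0000 0.2250 4.7300 6.3850 51.5900 12.1150 10.5050 1.5400 2.9100] k=[0 0 9 11 52 11 6 0 5]
t=7: x=[0.0000 0.4050 8.6850 12.7550 48.3100 12.6200 5.9550 0.4950 4.7750] k=[0 0 11 18 53 8 5 0 1]
t=8: x=[0.0000 0.4950 10.8200 19.2600 49.4000 9.8900 4.9100 0.2700 0.9550] k=[0 0 6 15 52 15 9 4 1]
t=9: x=[0.0000 0.2700 6.1350 16.2600 48.6700 16.3950 9.0450 4.0900 1.1350] k=[0 4 10 17 46 14 7 6 1]
t=10: x=[0.1800 4.0900 10.0450 17.9900 43.2550 15.1250 7.2700 5.8200 1.2250] k=[1 0 15 18 46 10 4 1 5]
t=11: x=[0.9550 0.7200 14.4600 19.1250 43.1200 11.3500 4.1350 1.3150 4.8200] k=[5 1 14 18 42 10 1 5 9]
t=12: x=[4.8200 1.7650 13.5950 18.9000 39.4800 11.0350 1.5850 5.0000 8.8200] k=[3 0 12 15 38 7 0 10 9]
t=13: x=[2.8650 0.6750 11.5950 15.9000 35.5700 8.0800 0.7650 9.5050 9.0450] k=[8 0 17 12 34 7 0 11 8]
t=14: x=[7.6400 1.1250 16.0100 13.2150 31.7950 7.9000 0.8100 10.3700 8.1350] k=[5 0 17 17 35 11 0 15 7]
t=15: x=[4.7750 0.9900 16.2350 17.8100 33.1100 11.5850 1.1700 13.9650 7.3600] k=[1 4 17 15 38 7 0 19 7]
t=16: x=[1.1350 4.4500 16.3250 16.1250 35.5700 8.0800 1.1700 17.6050 7.5400] k=[0 9 14 15 40 8 0 16 3]
t=17: x=[0.4050 8.8200 13.8200 16.0800 37.4350 9.0800 1.0800 14.6950 3.5850] k=[0 13 14 16 33 9 0 18 8]
t=18: x=[0.5850 12.4600 14.0450 16.6750 31.1550 9.6750 1.2150 16.7400 8.4500] k=[0 13 10 17 35 6 2 15 5]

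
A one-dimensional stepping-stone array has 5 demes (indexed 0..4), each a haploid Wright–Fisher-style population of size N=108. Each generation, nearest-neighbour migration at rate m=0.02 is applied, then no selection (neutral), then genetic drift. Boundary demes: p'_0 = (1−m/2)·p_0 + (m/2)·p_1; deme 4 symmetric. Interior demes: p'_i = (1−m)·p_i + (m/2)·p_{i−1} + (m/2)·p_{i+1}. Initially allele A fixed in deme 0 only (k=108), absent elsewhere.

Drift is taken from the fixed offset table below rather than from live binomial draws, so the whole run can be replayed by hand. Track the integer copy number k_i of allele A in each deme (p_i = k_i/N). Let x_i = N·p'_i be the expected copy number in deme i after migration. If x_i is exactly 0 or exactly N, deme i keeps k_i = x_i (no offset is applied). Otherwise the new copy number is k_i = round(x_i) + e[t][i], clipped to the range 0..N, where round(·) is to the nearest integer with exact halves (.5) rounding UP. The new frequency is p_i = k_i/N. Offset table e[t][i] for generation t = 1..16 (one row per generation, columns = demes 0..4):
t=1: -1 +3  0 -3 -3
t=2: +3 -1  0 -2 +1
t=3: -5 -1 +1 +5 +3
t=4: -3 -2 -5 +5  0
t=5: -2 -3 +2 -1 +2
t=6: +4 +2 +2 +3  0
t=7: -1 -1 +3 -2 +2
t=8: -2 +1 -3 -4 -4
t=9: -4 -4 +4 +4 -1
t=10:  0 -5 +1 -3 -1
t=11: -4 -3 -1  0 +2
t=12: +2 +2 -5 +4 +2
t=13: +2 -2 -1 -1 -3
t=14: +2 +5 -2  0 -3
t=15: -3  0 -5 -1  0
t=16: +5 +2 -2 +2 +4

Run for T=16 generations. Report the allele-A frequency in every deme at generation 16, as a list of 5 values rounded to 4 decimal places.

t=0: k=[108 0 0 0 0]
t=1: x=[106.9200 1.0800 0.0000 0.0000 0.0000] k=[106 4 0 0 0]
t=2: x=[104.9800 4.9800 0.0400 0.0000 0.0000] k=[108 4 0 0 0]
t=3: x=[106.9600 5.0000 0.0400 0.0000 0.0000] k=[102 4 1 0 0]
t=4: x=[101.0200 4.9500 1.0200 0.0100 0.0000] k=[98 3 0 5 0]
t=5: x=[97.0500 3.9200 0.0800 4.9000 0.0500] k=[95 1 2 4 2]
t=6: x=[94.0600 1.9500 2.0100 3.9600 2.0200] k=[98 4 4 7 2]
t=7: x=[97.0600 4.9400 4.0300 6.9200 2.0500] k=[96 4 7 5 4]
t=8: x=[95.0800 4.9500 6.9500 5.0100 4.0100] k=[93 6 4 1 0]
t=9: x=[92.1300 6.8500 3.9900 1.0200 0.0100] k=[88 3 8 5 0]
t=10: x=[87.1500 3.9000 7.9200 4.9800 0.0500] k=[87 0 9 2 0]
t=11: x=[86.1300 0.9600 8.8400 2.0500 0.0200] k=[82 0 8 2 2]
t=12: x=[81.1800 0.9000 7.8600 2.0600 2.0000] k=[83 3 3 6 4]
t=13: x=[82.2000 3.8000 3.0300 5.9500 4.0200] k=[84 2 2 5 1]
t=14: x=[83.1800 2.8200 2.0300 4.9300 1.0400] k=[85 8 0 5 0]
t=15: x=[84.2300 8.6900 0.1300 4.9000 0.0500] k=[81 9 0 4 0]
t=16: x=[80.2800 9.6300 0.1300 3.9200 0.0400] k=[85 12 0 6 4]

[0.7870, 0.1111, 0.0000, 0.0556, 0.0370]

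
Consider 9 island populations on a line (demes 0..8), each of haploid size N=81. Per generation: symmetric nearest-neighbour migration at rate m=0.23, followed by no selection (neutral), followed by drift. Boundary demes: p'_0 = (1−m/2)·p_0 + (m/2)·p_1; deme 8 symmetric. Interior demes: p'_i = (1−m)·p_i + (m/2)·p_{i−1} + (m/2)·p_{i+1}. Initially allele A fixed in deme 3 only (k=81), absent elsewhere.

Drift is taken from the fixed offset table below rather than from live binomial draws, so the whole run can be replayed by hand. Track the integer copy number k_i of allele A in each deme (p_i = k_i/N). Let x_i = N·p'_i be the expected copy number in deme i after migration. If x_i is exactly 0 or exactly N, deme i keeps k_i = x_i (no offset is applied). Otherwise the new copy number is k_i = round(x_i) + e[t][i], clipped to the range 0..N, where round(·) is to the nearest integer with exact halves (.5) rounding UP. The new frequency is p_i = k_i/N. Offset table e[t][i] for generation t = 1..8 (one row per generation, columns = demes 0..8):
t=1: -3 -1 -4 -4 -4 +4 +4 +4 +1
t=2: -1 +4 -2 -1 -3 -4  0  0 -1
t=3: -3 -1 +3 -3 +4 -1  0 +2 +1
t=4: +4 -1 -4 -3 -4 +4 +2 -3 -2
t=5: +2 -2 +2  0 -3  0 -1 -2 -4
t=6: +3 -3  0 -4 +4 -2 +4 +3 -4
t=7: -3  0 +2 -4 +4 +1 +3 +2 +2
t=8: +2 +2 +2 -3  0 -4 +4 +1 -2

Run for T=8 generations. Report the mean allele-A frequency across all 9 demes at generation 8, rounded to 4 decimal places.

t=0: k=[0 0 0 81 0 0 0 0 0]
t=1: x=[0.0000 0.0000 9.3150 62.3700 9.3150 0.0000 0.0000 0.0000 0.0000] k=[0 0 5 58 5 0 0 0 0]
t=2: x=[0.0000 0.5750 10.5200 45.8100 10.5200 0.5750 0.0000 0.0000 0.0000] k=[0 5 9 45 8 0 0 0 0]
t=3: x=[0.5750 4.8850 12.6800 36.6050 11.3350 0.9200 0.0000 0.0000 0.0000] k=[0 4 16 34 15 0 0 0 0]
t=4: x=[0.4600 4.9200 16.6900 29.7450 15.4600 1.7250 0.0000 0.0000 0.0000] k=[4 4 13 27 11 6 0 0 0]
t=5: x=[4.0000 5.0350 13.5750 23.5500 12.2650 5.8850 0.6900 0.0000 0.0000] k=[6 3 16 24 9 6 0 0 0]
t=6: x=[5.6550 4.8400 15.4250 21.3550 10.3800 5.6550 0.6900 0.0000 0.0000] k=[9 2 15 17 14 4 5 0 0]
t=7: x=[8.1950 4.3000 13.7350 16.4250 13.1950 5.2650 4.3100 0.5750 0.0000] k=[5 4 16 12 17 6 7 3 0]
t=8: x=[4.8850 5.4950 14.1600 13.0350 15.1600 7.3800 6.4250 3.1150 0.3450] k=[7 7 16 10 15 3 10 4 0]

0.0988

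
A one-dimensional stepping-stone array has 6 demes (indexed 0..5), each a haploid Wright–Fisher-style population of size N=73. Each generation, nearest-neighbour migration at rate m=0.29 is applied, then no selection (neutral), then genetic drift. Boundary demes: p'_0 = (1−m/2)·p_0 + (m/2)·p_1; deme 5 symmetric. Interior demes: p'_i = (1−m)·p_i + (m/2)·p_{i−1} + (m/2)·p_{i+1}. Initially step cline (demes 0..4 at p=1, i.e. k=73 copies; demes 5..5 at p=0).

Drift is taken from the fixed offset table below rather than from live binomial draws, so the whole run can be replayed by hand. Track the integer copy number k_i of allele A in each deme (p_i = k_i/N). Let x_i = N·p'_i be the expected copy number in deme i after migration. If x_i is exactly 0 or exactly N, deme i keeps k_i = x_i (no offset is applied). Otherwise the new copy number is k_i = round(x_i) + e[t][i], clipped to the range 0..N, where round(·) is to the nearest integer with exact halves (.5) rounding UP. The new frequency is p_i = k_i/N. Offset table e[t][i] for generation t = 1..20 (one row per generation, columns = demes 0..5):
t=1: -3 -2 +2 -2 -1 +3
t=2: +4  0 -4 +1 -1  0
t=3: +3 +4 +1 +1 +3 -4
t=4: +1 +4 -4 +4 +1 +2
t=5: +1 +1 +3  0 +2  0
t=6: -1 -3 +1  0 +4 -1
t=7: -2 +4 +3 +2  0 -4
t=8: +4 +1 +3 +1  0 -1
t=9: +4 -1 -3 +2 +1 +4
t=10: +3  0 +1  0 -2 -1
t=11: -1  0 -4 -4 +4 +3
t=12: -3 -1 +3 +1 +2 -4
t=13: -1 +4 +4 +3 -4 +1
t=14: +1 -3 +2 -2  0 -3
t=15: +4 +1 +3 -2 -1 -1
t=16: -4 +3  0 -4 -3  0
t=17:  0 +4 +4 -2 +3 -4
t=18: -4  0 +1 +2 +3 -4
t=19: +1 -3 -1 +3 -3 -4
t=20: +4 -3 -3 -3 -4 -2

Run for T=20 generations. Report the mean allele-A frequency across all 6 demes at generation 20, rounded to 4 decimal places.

t=0: k=[73 73 73 73 73 0]
t=1: x=[73.0000 73.0000 73.0000 73.0000 62.4150 10.5850] k=[73 73 73 73 61 14]
t=2: x=[73.0000 73.0000 73.0000 71.2600 55.9250 20.8150] k=[73 73 73 72 55 21]
t=3: x=[73.0000 73.0000 72.8550 69.6800 52.5350 25.9300] k=[73 73 73 71 56 22]
t=4: x=[73.0000 73.0000 72.7100 69.1150 53.2450 26.9300] k=[73 73 69 73 54 29]
t=5: x=[73.0000 72.4200 70.1600 69.6650 53.1300 32.6250] k=[73 73 73 70 55 33]
t=6: x=[73.0000 73.0000 72.5650 68.2600 53.9850 36.1900] k=[73 73 73 68 58 35]
t=7: x=[73.0000 73.0000 72.2750 67.2750 56.1150 38.3350] k=[73 73 73 69 56 34]
t=8: x=[73.0000 73.0000 72.4200 67.6950 54.6950 37.1900] k=[73 73 73 69 55 36]
t=9: x=[73.0000 73.0000 72.4200 67.5500 54.2750 38.7550] k=[73 73 69 70 55 43]
t=10: x=[73.0000 72.4200 69.7250 67.6800 55.4350 44.7400] k=[73 72 71 68 53 44]
t=11: x=[72.8550 72.0000 70.7100 66.2600 53.8700 45.3050] k=[72 72 67 62 58 48]
t=12: x=[72.0000 71.2750 67.0000 62.1450 57.1300 49.4500] k=[69 70 70 63 59 45]
t=13: x=[69.1450 69.8550 68.9850 63.4350 57.5500 47.0300] k=[68 73 73 66 54 48]
t=14: x=[68.7250 72.2750 71.9850 65.2750 54.8700 48.8700] k=[70 69 73 63 55 46]
t=15: x=[69.8550 69.7250 70.9700 63.2900 54.8550 47.3050] k=[73 71 73 61 54 46]
t=16: x=[72.7100 71.5800 70.9700 61.7250 53.8550 47.1600] k=[69 73 71 58 51 47]
t=17: x=[69.5800 72.1300 69.4050 58.8700 51.4350 47.5800] k=[70 73 73 57 54 44]
t=18: x=[70.4350 72.5650 70.6800 58.8850 52.9850 45.4500] k=[66 73 72 61 56 41]
t=19: x=[67.0150 71.8400 70.5500 61.8700 54.5500 43.1750] k=[68 69 70 65 52 39]
t=20: x=[68.1450 69.0000 69.1300 63.8400 52.0000 40.8850] k=[72 66 66 61 48 39]

0.8037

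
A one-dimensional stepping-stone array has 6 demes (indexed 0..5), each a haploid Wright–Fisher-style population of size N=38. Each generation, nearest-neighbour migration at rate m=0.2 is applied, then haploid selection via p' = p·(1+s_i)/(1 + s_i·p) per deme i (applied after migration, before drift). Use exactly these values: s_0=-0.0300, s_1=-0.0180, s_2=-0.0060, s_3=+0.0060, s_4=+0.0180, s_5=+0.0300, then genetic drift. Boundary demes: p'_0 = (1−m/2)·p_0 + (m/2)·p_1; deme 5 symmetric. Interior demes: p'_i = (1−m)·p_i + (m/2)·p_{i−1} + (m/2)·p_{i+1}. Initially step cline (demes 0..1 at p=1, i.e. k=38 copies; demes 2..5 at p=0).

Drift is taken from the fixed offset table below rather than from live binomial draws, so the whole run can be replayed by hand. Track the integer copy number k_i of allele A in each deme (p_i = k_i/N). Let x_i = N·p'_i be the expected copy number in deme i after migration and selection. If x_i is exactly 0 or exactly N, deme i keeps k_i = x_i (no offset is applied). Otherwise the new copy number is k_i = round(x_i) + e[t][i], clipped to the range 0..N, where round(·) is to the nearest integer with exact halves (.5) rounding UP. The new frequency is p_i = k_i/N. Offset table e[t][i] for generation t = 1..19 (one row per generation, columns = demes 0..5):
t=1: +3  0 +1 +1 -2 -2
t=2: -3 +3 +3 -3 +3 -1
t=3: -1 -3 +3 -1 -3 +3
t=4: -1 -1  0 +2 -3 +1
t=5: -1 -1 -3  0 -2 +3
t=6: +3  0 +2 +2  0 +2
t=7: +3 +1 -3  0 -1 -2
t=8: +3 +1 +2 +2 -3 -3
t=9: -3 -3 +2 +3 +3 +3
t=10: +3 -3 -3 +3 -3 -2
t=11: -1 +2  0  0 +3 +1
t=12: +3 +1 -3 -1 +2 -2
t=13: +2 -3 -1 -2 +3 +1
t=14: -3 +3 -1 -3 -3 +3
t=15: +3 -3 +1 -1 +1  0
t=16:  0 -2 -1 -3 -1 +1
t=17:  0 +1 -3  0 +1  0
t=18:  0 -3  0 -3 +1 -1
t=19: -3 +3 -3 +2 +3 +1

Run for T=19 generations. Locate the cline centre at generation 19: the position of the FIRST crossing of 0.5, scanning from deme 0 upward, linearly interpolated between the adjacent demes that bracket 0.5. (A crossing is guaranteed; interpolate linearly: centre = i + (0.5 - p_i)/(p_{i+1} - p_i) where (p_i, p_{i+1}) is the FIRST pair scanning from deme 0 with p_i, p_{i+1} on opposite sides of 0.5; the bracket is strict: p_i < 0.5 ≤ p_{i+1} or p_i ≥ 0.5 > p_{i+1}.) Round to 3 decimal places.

1.000

t=0: k=[38 38 0 0 0 0]
t=1: x=[38.0000 34.1374 3.7795 0.0000 0.0000 0.0000] k=[38 34 5 0 0 0]
t=2: x=[37.5878 31.4015 7.3642 0.5030 0.0000 0.0000] k=[35 34 10 0 0 0]
t=3: x=[34.8122 31.6040 11.3520 1.0058 0.0000 0.0000] k=[34 29 14 0 0 0]
t=4: x=[33.3778 27.8656 14.0467 1.4081 0.0000 0.0000] k=[32 27 14 3 0 0]
t=5: x=[31.3342 26.0517 14.1465 3.8205 0.3054 0.0000] k=[30 25 11 4 0 0]
t=6: x=[29.2973 23.9395 11.6513 4.3229 0.4071 0.0000] k=[32 24 14 6 0 0]
t=7: x=[31.0283 23.6381 14.1465 6.2311 0.6106 0.0000] k=[34 25 11 6 0 0]
t=8: x=[32.9685 24.3415 11.8509 5.9299 0.6106 0.0000] k=[36 25 14 8 0 0]
t=9: x=[34.8122 24.8442 14.4461 7.8371 0.8141 0.0000] k=[32 22 16 11 4 0]
t=10: x=[30.8244 22.2327 16.0442 10.8463 4.3685 0.4119] k=[34 19 13 14 1 0]
t=11: x=[32.3552 19.7278 13.6473 12.6504 2.2373 0.1030] k=[31 22 14 13 5 1]
t=12: x=[29.9077 21.9318 14.6458 12.3498 5.4832 1.4404] k=[33 23 12 11 7 0]
t=13: x=[31.8445 22.7344 12.9486 10.7460 6.7990 0.7206] k=[34 20 12 9 10 2]
t=14: x=[32.4573 20.4285 12.4496 9.4424 9.2240 2.8776] k=[29 23 11 6 6 6]
t=15: x=[28.1798 22.2327 11.6513 6.5323 6.0907 6.1509] k=[31 19 13 6 7 6]
t=16: x=[29.6024 19.4276 12.8488 6.8335 6.9002 6.2529] k=[30 17 12 4 6 7]
t=17: x=[28.4844 17.6282 11.6513 5.0260 5.9895 7.0685] k=[28 19 9 5 7 7]
t=18: x=[26.8617 18.7275 9.5569 5.6286 6.9002 7.1704] k=[27 16 10 3 8 6]
t=19: x=[25.6474 16.3306 9.8560 4.2224 7.4058 6.3549] k=[23 19 7 6 10 7]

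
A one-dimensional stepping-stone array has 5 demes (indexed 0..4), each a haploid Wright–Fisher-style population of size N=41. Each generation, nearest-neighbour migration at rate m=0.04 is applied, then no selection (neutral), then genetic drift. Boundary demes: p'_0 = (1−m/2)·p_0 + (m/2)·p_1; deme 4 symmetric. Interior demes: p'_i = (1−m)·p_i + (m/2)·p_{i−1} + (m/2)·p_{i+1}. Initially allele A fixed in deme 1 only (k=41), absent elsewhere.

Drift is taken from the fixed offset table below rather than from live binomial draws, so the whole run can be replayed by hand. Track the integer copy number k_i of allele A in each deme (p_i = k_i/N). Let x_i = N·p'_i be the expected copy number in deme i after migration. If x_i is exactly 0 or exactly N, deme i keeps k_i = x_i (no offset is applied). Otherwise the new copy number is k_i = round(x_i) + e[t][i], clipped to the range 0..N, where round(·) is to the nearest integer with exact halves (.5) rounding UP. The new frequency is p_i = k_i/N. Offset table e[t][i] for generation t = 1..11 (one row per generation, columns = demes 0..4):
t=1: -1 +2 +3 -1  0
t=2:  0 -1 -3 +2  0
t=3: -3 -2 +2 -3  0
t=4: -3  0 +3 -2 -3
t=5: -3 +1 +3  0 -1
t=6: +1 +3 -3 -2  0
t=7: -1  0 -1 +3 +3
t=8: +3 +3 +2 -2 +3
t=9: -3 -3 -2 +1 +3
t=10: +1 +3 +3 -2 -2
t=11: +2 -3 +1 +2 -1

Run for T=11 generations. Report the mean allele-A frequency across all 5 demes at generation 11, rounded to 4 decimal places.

0.2780

t=0: k=[0 41 0 0 0]
t=1: x=[0.8200 39.3600 0.8200 0.0000 0.0000] k=[0 41 4 0 0]
t=2: x=[0.8200 39.4400 4.6600 0.0800 0.0000] k=[1 38 2 2 0]
t=3: x=[1.7400 36.5400 2.7200 1.9600 0.0400] k=[0 35 5 0 0]
t=4: x=[0.7000 33.7000 5.5000 0.1000 0.0000] k=[0 34 9 0 0]
t=5: x=[0.6800 32.8200 9.3200 0.1800 0.0000] k=[0 34 12 0 0]
t=6: x=[0.6800 32.8800 12.2000 0.2400 0.0000] k=[2 36 9 0 0]
t=7: x=[2.6800 34.7800 9.3600 0.1800 0.0000] k=[2 35 8 3 0]
t=8: x=[2.6600 33.8000 8.4400 3.0400 0.0600] k=[6 37 10 1 3]
t=9: x=[6.6200 35.8400 10.3600 1.2200 2.9600] k=[4 33 8 2 6]
t=10: x=[4.5800 31.9200 8.3800 2.2000 5.9200] k=[6 35 11 0 4]
t=11: x=[6.5800 33.9400 11.2600 0.3000 3.9200] k=[9 31 12 2 3]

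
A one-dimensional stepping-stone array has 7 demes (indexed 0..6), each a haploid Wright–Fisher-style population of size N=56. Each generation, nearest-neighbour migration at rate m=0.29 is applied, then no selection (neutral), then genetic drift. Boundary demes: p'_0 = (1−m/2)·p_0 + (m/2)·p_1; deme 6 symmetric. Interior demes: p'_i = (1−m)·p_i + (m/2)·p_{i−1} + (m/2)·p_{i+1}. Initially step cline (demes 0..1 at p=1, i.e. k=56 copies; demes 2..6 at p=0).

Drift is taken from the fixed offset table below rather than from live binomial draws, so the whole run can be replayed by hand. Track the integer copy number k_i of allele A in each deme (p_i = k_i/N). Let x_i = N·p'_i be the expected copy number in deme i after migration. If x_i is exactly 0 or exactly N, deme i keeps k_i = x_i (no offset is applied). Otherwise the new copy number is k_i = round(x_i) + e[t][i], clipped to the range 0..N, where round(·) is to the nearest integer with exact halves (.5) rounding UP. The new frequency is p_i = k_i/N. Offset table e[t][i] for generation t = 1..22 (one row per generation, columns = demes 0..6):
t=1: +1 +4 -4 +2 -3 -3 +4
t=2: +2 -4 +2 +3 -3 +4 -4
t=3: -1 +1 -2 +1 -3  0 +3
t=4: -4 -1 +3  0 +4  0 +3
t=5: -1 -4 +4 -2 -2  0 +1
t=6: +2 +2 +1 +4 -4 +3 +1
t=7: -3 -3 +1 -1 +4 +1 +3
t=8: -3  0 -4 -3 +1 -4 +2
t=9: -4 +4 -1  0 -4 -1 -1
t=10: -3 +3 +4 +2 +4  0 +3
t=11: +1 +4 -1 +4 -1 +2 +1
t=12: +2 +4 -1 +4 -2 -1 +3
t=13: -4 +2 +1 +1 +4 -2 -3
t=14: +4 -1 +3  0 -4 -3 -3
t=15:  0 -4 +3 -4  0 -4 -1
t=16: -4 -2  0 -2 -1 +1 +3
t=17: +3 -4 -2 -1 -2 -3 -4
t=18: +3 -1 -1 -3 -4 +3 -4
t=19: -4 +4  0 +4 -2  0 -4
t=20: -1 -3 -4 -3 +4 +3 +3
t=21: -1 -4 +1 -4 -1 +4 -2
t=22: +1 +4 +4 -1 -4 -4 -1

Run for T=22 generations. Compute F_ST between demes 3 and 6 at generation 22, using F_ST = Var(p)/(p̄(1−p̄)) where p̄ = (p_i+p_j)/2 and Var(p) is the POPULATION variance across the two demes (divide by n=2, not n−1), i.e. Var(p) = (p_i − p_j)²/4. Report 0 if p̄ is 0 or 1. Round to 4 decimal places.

t=0: k=[56 56 0 0 0 0 0]
t=1: x=[56.0000 47.8800 8.1200 0.0000 0.0000 0.0000 0.0000] k=[56 52 4 0 0 0 0]
t=2: x=[55.4200 45.6200 10.3800 0.5800 0.0000 0.0000 0.0000] k=[56 42 12 4 0 0 0]
t=3: x=[53.9700 39.6800 15.1900 4.5800 0.5800 0.0000 0.0000] k=[53 41 13 6 0 0 0]
t=4: x=[51.2600 38.6800 16.0450 6.1450 0.8700 0.0000 0.0000] k=[47 38 19 6 5 0 0]
t=5: x=[45.6950 36.5500 19.8700 7.7400 4.4200 0.7250 0.0000] k=[45 33 24 6 2 1 0]
t=6: x=[43.2600 33.4350 22.6950 8.0300 2.4350 1.0000 0.1450] k=[45 35 24 12 0 4 1]
t=7: x=[43.5500 34.8550 23.8550 12.0000 2.3200 2.9850 1.4350] k=[41 32 25 11 6 4 4]
t=8: x=[39.6950 32.2900 23.9850 12.3050 6.4350 4.2900 4.0000] k=[37 32 20 9 7 0 6]
t=9: x=[36.2750 30.9850 20.1450 10.3050 6.2750 1.8850 5.1300] k=[32 35 19 10 2 1 4]
t=10: x=[32.4350 32.2450 20.0150 10.1450 3.0150 1.5800 3.5650] k=[29 35 24 12 7 2 7]
t=11: x=[29.8700 32.5350 23.8550 13.0150 7.0000 3.4500 6.2750] k=[31 37 23 17 6 5 7]
t=12: x=[31.8700 34.1000 24.1600 16.2750 7.4500 5.4350 6.7100] k=[34 38 23 20 5 4 10]
t=13: x=[34.5800 35.2450 24.7400 18.2600 7.0300 5.0150 9.1300] k=[31 37 26 19 11 3 6]
t=14: x=[31.8700 34.5350 26.5800 18.8550 11.0000 4.5950 5.5650] k=[36 34 30 19 7 2 3]
t=15: x=[35.7100 33.7100 28.9850 18.8550 8.0150 2.8700 2.8550] k=[36 30 32 15 8 0 2]
t=16: x=[35.1300 31.1600 29.2450 16.4500 7.8550 1.4500 1.7100] k=[31 29 29 14 7 2 5]
t=17: x=[30.7100 29.2900 26.8250 15.1600 7.2900 3.1600 4.5650] k=[34 25 25 14 5 0 1]
t=18: x=[32.6950 26.3050 23.4050 14.2900 5.5800 0.8700 0.8550] k=[36 25 22 11 2 4 0]
t=19: x=[34.4050 26.1600 20.8400 11.2900 3.5950 3.1300 0.5800] k=[30 30 21 15 2 3 0]
t=20: x=[30.0000 28.6950 21.4350 13.9850 4.0300 2.4200 0.4350] k=[29 26 17 11 8 5 3]
t=21: x=[28.5650 25.1300 17.4350 11.4350 8.0000 5.1450 3.2900] k=[28 21 18 7 7 9 1]
t=22: x=[26.9850 21.5800 16.8400 8.5950 7.2900 7.5500 2.1600] k=[28 26 21 8 3 4 1]

0.0529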